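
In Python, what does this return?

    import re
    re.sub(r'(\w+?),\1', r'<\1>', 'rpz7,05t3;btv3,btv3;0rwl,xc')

'rpz7,05t3;<btv3>;0rwl,xc'

`\1` has to match the exact text group 1 already captured.
Each match is replaced using the text its own group 1 captured.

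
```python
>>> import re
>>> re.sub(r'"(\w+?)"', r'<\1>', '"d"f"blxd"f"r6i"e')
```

'<d>f<blxd>f<r6i>e'

The replacement refers to a captured group, so each match is rewritten using its own captured text.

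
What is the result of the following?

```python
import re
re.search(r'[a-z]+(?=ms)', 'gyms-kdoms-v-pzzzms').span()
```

The `(?=…)`/`(?<=…)` assertion just peeks at neighbouring text; it doesn't advance the match position.
`search` walks the string left to right and returns the first match it finds.
The match spans [0:2] → 'gy'.

(0, 2)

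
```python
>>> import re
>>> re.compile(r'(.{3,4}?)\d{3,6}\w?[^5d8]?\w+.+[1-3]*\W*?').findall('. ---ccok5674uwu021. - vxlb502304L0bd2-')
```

['ccok']

This matches 3 to 4 of any character (lazy) (captured); then 3 to 6 of a digit, then optionally a word character, then optionally any character except [5d8]; then one or more of a word character; then one or more of any character, then zero or more of a character in [1-3], then zero or more of a non-word character (lazy).
Walking the string: at [5:39] match 'ccok5674uwu021. - vxlb502304L0bd2-', group 1 = 'ccok'.
One capturing group, so `findall` returns just the captured substring from the one match — 1 in all.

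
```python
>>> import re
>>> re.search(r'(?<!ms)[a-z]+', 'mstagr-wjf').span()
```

(0, 6)

The negative lookahead/lookbehind blocks any match where the forbidden context is present.
The match spans [0:6] → 'mstagr'.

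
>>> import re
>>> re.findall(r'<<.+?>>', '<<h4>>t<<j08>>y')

Matches: at [0:6] → '<<h4>>'; at [7:14] → '<<j08>>'.
Since nothing is captured, `findall` lists the 2 matched substrings directly.

['<<h4>>', '<<j08>>']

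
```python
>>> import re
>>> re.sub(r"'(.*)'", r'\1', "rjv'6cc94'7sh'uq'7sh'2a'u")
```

`\1` in the replacement pulls in group 1's text for each match.

"rjv6cc94'7sh'uq'7sh'2au"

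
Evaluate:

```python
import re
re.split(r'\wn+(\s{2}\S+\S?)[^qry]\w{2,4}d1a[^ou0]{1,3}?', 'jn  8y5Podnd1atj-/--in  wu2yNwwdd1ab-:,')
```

The pattern matches a word character, then one or more of a literal 'n'; then exactly 2 of whitespace, then one or more of a non-whitespace character, then optionally a non-whitespace character (captured); then any character except [qry], then 2 to 4 of a word character; then the literal 'd1a', then 1 to 3 of any character except [ou0] (lazy).
The `?` after the quantifier makes it lazy — it takes as little as possible before letting the rest of the pattern try.
Matches to split on: at [0:15] → 'jn  8y5Podnd1at'; at [20:36] → 'in  wu2yNwwdd1ab'.
The group in the pattern means `split` returns the separators' captures alongside the pieces.

['', '  8y5P', 'j-/--', '  wu2yN', '-:,']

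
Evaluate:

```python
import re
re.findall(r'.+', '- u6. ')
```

Pattern: one or more of any character.
Scanning left to right: at [0:6] → '- u6. '.
`findall` yields the raw match text (1 of them) because the pattern has no groups.

['- u6. ']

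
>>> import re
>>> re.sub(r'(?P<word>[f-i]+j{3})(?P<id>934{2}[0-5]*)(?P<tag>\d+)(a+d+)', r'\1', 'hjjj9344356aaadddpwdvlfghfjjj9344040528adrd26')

'hjjjpwdvlfghfjjjrd26'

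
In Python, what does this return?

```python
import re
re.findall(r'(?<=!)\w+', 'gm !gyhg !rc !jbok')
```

['gyhg', 'rc', 'jbok']

Lookahead/lookbehind check context without consuming it, so the matched span excludes the asserted characters.
Scanning left to right: at [4:8] → 'gyhg'; at [10:12] → 'rc'; at [14:18] → 'jbok'.
With no groups in the pattern, `findall` gives back each whole match — 3 here.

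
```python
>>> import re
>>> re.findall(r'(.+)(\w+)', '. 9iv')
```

[('. 9i', 'v')]

The pattern matches one or more of any character (captured); then one or more of a word character (captured).
Matches: at [0:5] match '. 9iv', groups = ('. 9i', 'v').
With 2 capturing groups, `findall` returns a 2-tuple per match.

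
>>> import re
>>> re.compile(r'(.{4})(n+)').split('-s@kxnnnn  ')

`re.split` interleaves the captured-group text with the surrounding fragments.

['-', 's@kx', 'nnnn', '  ']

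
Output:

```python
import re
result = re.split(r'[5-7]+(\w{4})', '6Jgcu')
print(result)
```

The pattern matches one or more of a character in [5-7]; then exactly 4 of a word character (captured).
Matches to split on: at [0:5] → '6Jgcu'.
Because the pattern has a capturing group, `split` also inserts each captured text between the pieces.

['', 'Jgcu', '']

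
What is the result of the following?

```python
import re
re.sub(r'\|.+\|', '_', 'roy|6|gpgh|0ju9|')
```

'roy_'

Matches: at [3:16] → '|6|gpgh|0ju9|'.
Every occurrence is swapped for '_'.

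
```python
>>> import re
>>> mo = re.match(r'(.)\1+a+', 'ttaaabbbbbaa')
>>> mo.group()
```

'ttaaa'

With `match`, the pattern is implicitly anchored at the beginning.
The match spans [0:5] → 'ttaaa'.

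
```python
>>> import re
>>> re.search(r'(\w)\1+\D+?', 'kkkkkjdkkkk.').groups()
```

`\1` has to match the exact text group 1 already captured.
`re.search` tries every starting position until one works.
The match spans [0:6] → 'kkkkkj'.
Captured: group 1 = 'k'.

('k',)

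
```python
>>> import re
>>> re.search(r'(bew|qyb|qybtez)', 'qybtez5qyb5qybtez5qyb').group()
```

'qyb'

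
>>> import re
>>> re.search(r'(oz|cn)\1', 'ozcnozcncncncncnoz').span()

The backreference `\1` re-matches whatever the first group consumed, character for character.
The match spans [6:10] → 'cncn'.

(6, 10)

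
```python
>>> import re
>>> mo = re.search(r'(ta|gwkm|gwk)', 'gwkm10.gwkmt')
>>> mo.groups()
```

('gwkm',)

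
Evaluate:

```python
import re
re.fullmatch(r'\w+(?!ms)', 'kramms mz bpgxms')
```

None

`re.fullmatch` is like wrapping the pattern in `^…$` (in single-line mode).
Here the pattern can't cover the whole string, so the call returns None.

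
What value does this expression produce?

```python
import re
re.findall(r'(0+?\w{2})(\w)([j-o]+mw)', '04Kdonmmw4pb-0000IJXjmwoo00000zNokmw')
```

The pattern matches one or more of the literal '0' (lazy), then exactly 2 of a word character (captured); then a word character (captured); then one or more of a character in [j-o], then the literal 'mw' (captured).
Matches: at [0:9] match '04Kdonmmw', groups = ('04K', 'd', 'onmmw'); at [13:23] match '0000IJXjmw', groups = ('0000IJ', 'X', 'jmw'); at [25:36] match '00000zNokmw', groups = ('00000z', 'N', 'okmw').
3 groups means each result is a tuple of 3 captured strings — 3 here.

[('04K', 'd', 'onmmw'), ('0000IJ', 'X', 'jmw'), ('00000z', 'N', 'okmw')]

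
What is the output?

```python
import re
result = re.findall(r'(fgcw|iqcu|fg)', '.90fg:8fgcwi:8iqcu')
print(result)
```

Branches in `(...|...)` are attempted left-to-right; the first branch that allows the whole pattern to succeed is taken.
Because there's exactly one group, `findall` drops the full match and keeps group 1 from each hit.

['fg', 'fgcw', 'iqcu']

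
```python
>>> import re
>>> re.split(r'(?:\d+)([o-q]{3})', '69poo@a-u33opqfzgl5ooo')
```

['', 'poo', '@a-u', 'opq', 'fzgl', 'ooo', '']

This matches one or more of a digit (non-capturing group); then exactly 3 of a character in [o-q] (captured).
Matches to split on: at [0:5] → '69poo'; at [9:14] → '33opq'; at [18:22] → '5ooo'.
The group in the pattern means `split` returns the separators' captures alongside the pieces.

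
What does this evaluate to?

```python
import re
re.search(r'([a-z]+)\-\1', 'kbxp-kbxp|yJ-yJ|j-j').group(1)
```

'kbxp'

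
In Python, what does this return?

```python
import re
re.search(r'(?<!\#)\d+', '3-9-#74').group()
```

'3'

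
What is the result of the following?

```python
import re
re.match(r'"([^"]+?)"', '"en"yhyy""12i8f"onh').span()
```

(0, 4)

`match` is anchored at position 0; if the pattern doesn't fit there, it returns None.
The match spans [0:4] → '"en"'.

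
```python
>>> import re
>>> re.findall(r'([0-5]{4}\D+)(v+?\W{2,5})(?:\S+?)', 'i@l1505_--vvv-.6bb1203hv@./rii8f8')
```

[('1505_--vv', 'v-.'), ('1203h', 'v@./')]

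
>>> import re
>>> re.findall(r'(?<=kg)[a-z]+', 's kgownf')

['ownf']

The lookaround is zero-width — it requires the adjacent text to match without consuming it, so the asserted text isn't part of the match.
Walking the string: at [4:8] → 'ownf'.
With no groups in the pattern, `findall` gives back each whole match — 1 here.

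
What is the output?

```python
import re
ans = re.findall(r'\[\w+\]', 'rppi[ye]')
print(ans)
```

['[ye]']

Matches: at [4:8] → '[ye]'.
Since nothing is captured, `findall` lists the 1 matched substring directly.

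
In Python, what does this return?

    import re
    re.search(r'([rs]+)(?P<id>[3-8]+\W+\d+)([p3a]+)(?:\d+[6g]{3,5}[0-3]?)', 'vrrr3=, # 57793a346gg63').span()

Pattern: one or more of one of [rs] (captured); then one or more of a character in [3-8], then one or more of a non-word character, then one or more of a digit (captured as 'id'); then one or more of one of [p3a] (captured); then one or more of a digit, then 3 to 5 of one of [6g], then optionally a character in [0-3] (non-capturing group).
`search` walks the string left to right and returns the first match it finds.
The match spans [1:23] → 'rrr3=, # 57793a346gg63'.
Captured: group 1 = 'rrr', group 2 = '3=, # 57793', group 3 = 'a3'.

(1, 23)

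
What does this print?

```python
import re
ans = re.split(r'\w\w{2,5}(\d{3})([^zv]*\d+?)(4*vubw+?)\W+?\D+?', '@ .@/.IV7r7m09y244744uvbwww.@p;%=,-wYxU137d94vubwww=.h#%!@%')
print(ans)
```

A `+?`/`*?`/`{m,n}?` starts at its minimum and grows only as far as needed for what follows to match.
Because the pattern has a capturing group, `split` also inserts each captured text between the pieces.

['@ .@/.IV7r7m09y244744uvbwww.@p;%=,-', '137', 'd94', 'vubwww', 'h#%!@%']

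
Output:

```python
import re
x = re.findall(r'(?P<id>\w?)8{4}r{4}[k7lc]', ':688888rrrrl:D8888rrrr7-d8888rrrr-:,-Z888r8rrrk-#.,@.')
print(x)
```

Because there's exactly one group, `findall` drops the full match and keeps group 1 from each hit.

['8', 'D']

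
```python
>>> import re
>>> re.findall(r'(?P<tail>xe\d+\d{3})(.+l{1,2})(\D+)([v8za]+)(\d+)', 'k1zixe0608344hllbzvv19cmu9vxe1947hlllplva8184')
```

Pattern: the literal 'xe', then one or more of a digit, then exactly 3 of a digit (captured as 'tail'); then one or more of any character, then 1 to 2 of the literal 'l' (captured); then one or more of a non-digit (captured); then one or more of one of [v8za] (captured); then one or more of a digit (captured).
Scanning left to right: at [4:45] match 'xe0608344hllbzvv19cmu9vxe1947hlllplva8184', groups = ('xe0608344', 'hllbzvv19cmu9vxe1947hlllpl', 'va', '8', '184').
Multiple groups make `findall` return tuples — one 5-tuple for the one match.

[('xe0608344', 'hllbzvv19cmu9vxe1947hlllpl', 'va', '8', '184')]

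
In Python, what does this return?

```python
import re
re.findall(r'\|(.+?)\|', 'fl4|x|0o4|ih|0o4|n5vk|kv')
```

['x', 'ih', 'n5vk']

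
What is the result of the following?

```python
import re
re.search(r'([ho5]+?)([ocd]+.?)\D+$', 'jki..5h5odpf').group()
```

The pattern matches one or more of one of [ho5] (lazy) (captured); then one or more of one of [ocd], then optionally any character (captured); then one or more of a non-digit; then anchored at the end.
`re.search` scans for the first position where the pattern succeeds.
The match spans [5:12] → '5h5odpf'.
Captured: group 1 = '5h5', group 2 = 'odp'.

'5h5odpf'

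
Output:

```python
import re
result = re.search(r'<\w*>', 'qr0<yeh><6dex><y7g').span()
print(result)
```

(3, 8)

`search` walks the string left to right and returns the first match it finds.
The match spans [3:8] → '<yeh>'.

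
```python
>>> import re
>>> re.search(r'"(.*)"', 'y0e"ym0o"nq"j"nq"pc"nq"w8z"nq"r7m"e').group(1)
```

`re.search` tries every starting position until one works.
The match spans [3:34] → '"ym0o"nq"j"nq"pc"nq"w8z"nq"r7m"'.
Captured: group 1 = 'ym0o"nq"j"nq"pc"nq"w8z"nq"r7m'.

'ym0o"nq"j"nq"pc"nq"w8z"nq"r7m'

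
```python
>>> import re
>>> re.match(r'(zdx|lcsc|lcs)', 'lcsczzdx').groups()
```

('lcsc',)

The match spans [0:4] → 'lcsc'.
Captured: group 1 = 'lcsc'.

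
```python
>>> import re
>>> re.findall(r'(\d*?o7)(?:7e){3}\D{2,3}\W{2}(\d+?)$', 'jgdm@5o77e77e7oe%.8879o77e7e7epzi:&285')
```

[('8879o7', '285')]

The pattern matches zero or more of a digit (lazy), then the literal 'o7' (captured); then the literal '7e' repeated 3 times, then 2 to 3 of a non-digit, then exactly 2 of a non-word character; then one or more of a digit (lazy) (captured); then anchored at the end.
Walking the string: at [18:38] match '8879o77e7e7epzi:&285', groups = ('8879o7', '285').
Multiple groups make `findall` return tuples — one 2-tuple for the one match.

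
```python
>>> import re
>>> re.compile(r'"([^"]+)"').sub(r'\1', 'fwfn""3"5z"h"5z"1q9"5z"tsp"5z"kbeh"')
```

'fwfn"35zh5z1q95ztsp5zkbeh'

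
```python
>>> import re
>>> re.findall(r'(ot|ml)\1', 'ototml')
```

['ot']

A backreference is literal: `\1` must see the identical characters the first group matched.
Matches: at [0:4] match 'otot', group 1 = 'ot'.
One capturing group, so `findall` returns just the captured substring from the one match — 1 in all.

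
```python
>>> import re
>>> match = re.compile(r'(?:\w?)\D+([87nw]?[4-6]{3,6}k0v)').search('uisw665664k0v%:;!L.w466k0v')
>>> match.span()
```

Pattern: optionally a word character (non-capturing group); then one or more of a non-digit; then optionally one of [87nw], then 3 to 6 of a character in [4-6], then the literal 'k0v' (captured).
Unlike `match`, `search` isn't anchored — it looks for the pattern anywhere in the string.
The match spans [0:13] → 'uisw665664k0v'.
Captured: group 1 = '665664k0v'.

(0, 13)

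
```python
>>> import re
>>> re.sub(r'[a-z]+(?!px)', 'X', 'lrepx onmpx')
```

'X X'

The negative lookahead/lookbehind blocks any match where the forbidden context is present.
Every occurrence is swapped for 'X'.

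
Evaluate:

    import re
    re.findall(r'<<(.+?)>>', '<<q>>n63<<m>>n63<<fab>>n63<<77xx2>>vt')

['q', 'm', 'fab', '77xx2']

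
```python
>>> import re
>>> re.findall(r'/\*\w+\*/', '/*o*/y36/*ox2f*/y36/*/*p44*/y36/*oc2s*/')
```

['/*o*/', '/*ox2f*/', '/*p44*/', '/*oc2s*/']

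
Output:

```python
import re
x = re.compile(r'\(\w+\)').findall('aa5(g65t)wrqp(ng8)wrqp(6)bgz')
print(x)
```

['(g65t)', '(ng8)', '(6)']

Walking the string: at [3:9] → '(g65t)'; at [13:18] → '(ng8)'; at [22:25] → '(6)'.
`findall` yields the raw match text (3 of them) because the pattern has no groups.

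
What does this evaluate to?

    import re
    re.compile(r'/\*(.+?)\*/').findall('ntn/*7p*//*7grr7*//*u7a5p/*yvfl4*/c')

['7p', '7grr7', 'u7a5p/*yvfl4']

Lazy quantifiers expand one character at a time until the remainder of the pattern can match.
Scanning left to right: at [3:9] match '/*7p*/', group 1 = '7p'; at [9:18] match '/*7grr7*/', group 1 = '7grr7'; at [18:34] match '/*u7a5p/*yvfl4*/', group 1 = 'u7a5p/*yvfl4'.
With a single group, `findall` returns only what that group captured — 3 items.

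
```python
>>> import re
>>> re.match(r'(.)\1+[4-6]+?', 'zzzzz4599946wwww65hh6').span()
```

The backreference `\1` re-matches whatever the first group consumed, character for character.
`re.match` only tries the pattern at the start of the string.
The match spans [0:6] → 'zzzzz4'.
Captured: group 1 = 'z'.

(0, 6)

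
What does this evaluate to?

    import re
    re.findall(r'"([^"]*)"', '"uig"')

Matches: at [0:5] match '"uig"', group 1 = 'uig'.
With a single group, `findall` returns only what that group captured — 1 item.

['uig']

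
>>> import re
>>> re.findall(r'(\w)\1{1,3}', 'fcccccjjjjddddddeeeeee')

`\1` has to match the exact text group 1 already captured.
Scanning left to right: at [1:5] match 'cccc', group 1 = 'c'; at [6:10] match 'jjjj', group 1 = 'j'; at [10:14] match 'dddd', group 1 = 'd'; at [14:16] match 'dd', group 1 = 'd'; at [16:20] match 'eeee', group 1 = 'e'; ….
Because there's exactly one group, `findall` drops the full match and keeps group 1 from each hit.

['c', 'j', 'd', 'd', 'e', 'e']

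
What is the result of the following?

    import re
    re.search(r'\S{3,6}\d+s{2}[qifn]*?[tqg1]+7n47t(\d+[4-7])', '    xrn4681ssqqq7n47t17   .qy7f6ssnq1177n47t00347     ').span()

(4, 23)

The pattern matches 3 to 6 of a non-whitespace character; then one or more of a digit; then exactly 2 of the literal 's', then zero or more of one of [qifn] (lazy); then one or more of one of [tqg1], then the literal '7n4', then the literal '7t'; then one or more of a digit, then a character in [4-7] (captured).
`re.search` scans for the first position where the pattern succeeds.
The match spans [4:23] → 'xrn4681ssqqq7n47t17'.
Captured: group 1 = '17'.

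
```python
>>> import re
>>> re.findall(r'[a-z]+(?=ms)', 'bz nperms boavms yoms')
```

The lookaround is zero-width — it requires the adjacent text to match without consuming it, so the asserted text isn't part of the match.
No capturing groups, so `findall` returns the 3 full match strings.

['nper', 'boav', 'yo']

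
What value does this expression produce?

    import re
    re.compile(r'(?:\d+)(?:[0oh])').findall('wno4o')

['4o']

No capturing groups, so `findall` returns the 1 full match string.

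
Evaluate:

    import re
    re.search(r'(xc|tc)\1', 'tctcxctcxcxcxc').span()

(0, 4)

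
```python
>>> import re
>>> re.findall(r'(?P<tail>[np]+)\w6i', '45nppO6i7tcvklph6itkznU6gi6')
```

Pattern: one or more of one of [np] (captured as 'tail'); then a word character, then the literal '6i'.
Scanning left to right: at [2:8] match 'nppO6i', group 1 = 'npp'; at [14:18] match 'ph6i', group 1 = 'p'.
`findall` collects group 1 from each match (2 total).

['npp', 'p']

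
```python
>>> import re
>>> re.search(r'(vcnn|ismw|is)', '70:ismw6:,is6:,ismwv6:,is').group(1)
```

'ismw'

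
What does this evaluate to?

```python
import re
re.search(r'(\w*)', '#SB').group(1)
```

The match spans [0:0] → ''.
Captured: group 1 = ''.

''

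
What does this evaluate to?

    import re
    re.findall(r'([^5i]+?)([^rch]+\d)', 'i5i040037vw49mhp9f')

A non-greedy quantifier consumes as few characters as it can — just enough that the remainder of the pattern still matches from where it stops; whatever follows it matches normally.
With 2 capturing groups, `findall` returns a 2-tuple per match.

[('0', '40037vw49'), ('mh', 'p9')]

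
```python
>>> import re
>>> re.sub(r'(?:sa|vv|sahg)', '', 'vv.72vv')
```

Matches: at [0:2] → 'vv'; at [5:7] → 'vv'.
`sub` substitutes '' at each match site.

'.72'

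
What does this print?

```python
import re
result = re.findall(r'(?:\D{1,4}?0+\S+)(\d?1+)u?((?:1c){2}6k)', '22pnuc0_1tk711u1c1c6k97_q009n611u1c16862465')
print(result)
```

[('1', '1c1c6k')]

`findall` packs the 2 group values into a tuple for every match.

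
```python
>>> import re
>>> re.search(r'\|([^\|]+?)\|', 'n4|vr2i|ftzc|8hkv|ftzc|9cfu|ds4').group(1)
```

Unlike `match`, `search` isn't anchored — it looks for the pattern anywhere in the string.
The match spans [2:8] → '|vr2i|'.
Captured: group 1 = 'vr2i'.

'vr2i'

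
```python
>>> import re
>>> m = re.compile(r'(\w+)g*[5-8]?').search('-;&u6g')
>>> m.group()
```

'u6g'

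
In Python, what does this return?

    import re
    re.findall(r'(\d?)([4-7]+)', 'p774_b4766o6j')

[('7', '74'), ('4', '766'), ('', '6')]

Pattern: optionally a digit (captured); then one or more of a character in [4-7] (captured).
Walking the string: at [1:4] match '774', groups = ('7', '74'); at [6:10] match '4766', groups = ('4', '766'); at [11:12] match '6', groups = ('', '6').
With 2 capturing groups, `findall` returns a 2-tuple per match.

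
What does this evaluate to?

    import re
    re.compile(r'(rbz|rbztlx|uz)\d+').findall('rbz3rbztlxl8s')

Walking the string: at [0:4] match 'rbz3', group 1 = 'rbz'.
One capturing group, so `findall` returns just the captured substring from the one match — 1 in all.

['rbz']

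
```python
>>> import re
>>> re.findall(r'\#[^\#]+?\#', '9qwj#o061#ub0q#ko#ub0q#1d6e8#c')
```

['#o061#', '#ko#', '#1d6e8#']

Walking the string: at [4:10] → '#o061#'; at [14:18] → '#ko#'; at [22:29] → '#1d6e8#'.
With no groups in the pattern, `findall` gives back each whole match — 3 here.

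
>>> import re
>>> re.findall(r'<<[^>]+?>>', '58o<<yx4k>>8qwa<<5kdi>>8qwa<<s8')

Scanning left to right: at [3:11] → '<<yx4k>>'; at [15:23] → '<<5kdi>>'.
Since nothing is captured, `findall` lists the 2 matched substrings directly.

['<<yx4k>>', '<<5kdi>>']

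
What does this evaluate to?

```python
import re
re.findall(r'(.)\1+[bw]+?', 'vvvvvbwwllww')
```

['v', 'l']

`\1` has to match the exact text group 1 already captured.
With a single group, `findall` returns only what that group captured — 2 items.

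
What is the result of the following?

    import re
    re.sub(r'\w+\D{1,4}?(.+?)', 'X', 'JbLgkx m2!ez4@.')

'XXX'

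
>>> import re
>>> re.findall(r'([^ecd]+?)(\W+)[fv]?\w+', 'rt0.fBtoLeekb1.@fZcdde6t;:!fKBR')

[('rt0', '.'), ('.', '@'), (';', ':!')]

Pattern: one or more of any character except [ecd] (lazy) (captured); then one or more of a non-word character (captured); then optionally one of [fv], then one or more of a word character.
Matches: at [0:14] match 'rt0.fBtoLeekb1', groups = ('rt0', '.'); at [14:24] match '.@fZcdde6t', groups = ('.', '@'); at [24:31] match ';:!fKBR', groups = (';', ':!').
Multiple groups make `findall` return tuples — one 2-tuple for each match.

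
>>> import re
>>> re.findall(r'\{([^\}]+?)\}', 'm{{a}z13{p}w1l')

['{a', 'p']

Scanning left to right: at [1:5] match '{{a}', group 1 = '{a'; at [8:11] match '{p}', group 1 = 'p'.
Because there's exactly one group, `findall` drops the full match and keeps group 1 from each hit.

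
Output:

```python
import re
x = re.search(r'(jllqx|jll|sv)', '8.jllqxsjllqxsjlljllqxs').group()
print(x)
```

jllqx

Alternation isn't longest-match — the leftmost alternative that fits at this position is chosen.
Unlike `match`, `search` isn't anchored — it looks for the pattern anywhere in the string.
The match spans [2:7] → 'jllqx'.
Captured: group 1 = 'jllqx'.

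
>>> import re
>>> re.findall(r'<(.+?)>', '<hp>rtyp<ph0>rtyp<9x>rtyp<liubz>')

With the lazy modifier that quantifier settles for the fewest repetitions that let the rest of the pattern succeed (the atoms after it are unaffected and can still be greedy).
Walking the string: at [0:4] match '<hp>', group 1 = 'hp'; at [8:13] match '<ph0>', group 1 = 'ph0'; at [17:21] match '<9x>', group 1 = '9x'; at [25:32] match '<liubz>', group 1 = 'liubz'.
With a single group, `findall` returns only what that group captured — 4 items.

['hp', 'ph0', '9x', 'liubz']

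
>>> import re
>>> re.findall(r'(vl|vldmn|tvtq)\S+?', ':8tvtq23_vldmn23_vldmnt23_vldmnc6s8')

['tvtq', 'vl', 'vl', 'vl']

Alternation tries branches left to right and keeps the first one that lets the overall match succeed at that position.
Walking the string: at [2:7] match 'tvtq2', group 1 = 'tvtq'; at [9:12] match 'vld', group 1 = 'vl'; at [17:20] match 'vld', group 1 = 'vl'; at [26:29] match 'vld', group 1 = 'vl'.
`findall` collects group 1 from each match (4 total).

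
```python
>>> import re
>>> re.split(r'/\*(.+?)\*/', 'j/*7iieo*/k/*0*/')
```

['j', '7iieo', 'k', '0', '']

Matches to split on: at [1:10] → '/*7iieo*/'; at [11:16] → '/*0*/'.
With a capturing group present, the delimiter's captured portion is kept in the result list.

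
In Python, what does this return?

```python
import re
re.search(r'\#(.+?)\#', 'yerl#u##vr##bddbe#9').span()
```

The `?` after the quantifier makes it lazy — it takes as little as possible before letting the rest of the pattern try.
Unlike `match`, `search` isn't anchored — it looks for the pattern anywhere in the string.
The match spans [4:7] → '#u#'.
Captured: group 1 = 'u'.

(4, 7)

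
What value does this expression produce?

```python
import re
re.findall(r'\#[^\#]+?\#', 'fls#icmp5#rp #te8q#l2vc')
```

With no groups in the pattern, `findall` gives back each whole match — 2 here.

['#icmp5#', '#te8q#']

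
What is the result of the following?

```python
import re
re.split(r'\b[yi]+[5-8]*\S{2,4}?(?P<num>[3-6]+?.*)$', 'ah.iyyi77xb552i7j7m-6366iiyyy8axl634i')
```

This matches a word boundary (`\b`, zero-width); then one or more of one of [yi]; then zero or more of a character in [5-8], then 2 to 4 of a non-whitespace character (lazy); then one or more of a character in [3-6] (lazy), then zero or more of any character (captured as 'num'); then anchored at the end.
The group in the pattern means `split` returns the separators' captures alongside the pieces.

['ah.', '552i7j7m-6366iiyyy8axl634i', '']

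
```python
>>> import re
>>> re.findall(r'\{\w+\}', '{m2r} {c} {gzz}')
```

['{m2r}', '{c}', '{gzz}']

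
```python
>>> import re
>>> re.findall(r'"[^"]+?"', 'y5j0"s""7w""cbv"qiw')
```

['"s"', '"7w"', '"cbv"']

Matches: at [4:7] → '"s"'; at [7:11] → '"7w"'; at [11:16] → '"cbv"'.
Since nothing is captured, `findall` lists the 3 matched substrings directly.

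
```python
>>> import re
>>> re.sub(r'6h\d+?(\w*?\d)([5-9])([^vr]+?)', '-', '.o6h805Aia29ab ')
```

This matches the literal '6h', then one or more of a digit (lazy); then zero or more of a word character (lazy), then a digit (captured); then a character in [5-9] (captured); then one or more of any character except [vr] (lazy) (captured).
A non-greedy quantifier consumes as few characters as it can — just enough that the remainder of the pattern still matches from where it stops; whatever follows it matches normally.
Matches: at [2:8] → '6h805A'.
Each match is replaced by '-'.

'.o-ia29ab '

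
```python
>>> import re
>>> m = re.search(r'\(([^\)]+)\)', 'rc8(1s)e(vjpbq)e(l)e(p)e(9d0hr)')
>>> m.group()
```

'(1s)'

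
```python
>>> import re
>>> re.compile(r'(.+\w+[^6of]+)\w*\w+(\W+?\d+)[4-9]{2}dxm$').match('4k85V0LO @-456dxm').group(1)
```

'4k85V0L'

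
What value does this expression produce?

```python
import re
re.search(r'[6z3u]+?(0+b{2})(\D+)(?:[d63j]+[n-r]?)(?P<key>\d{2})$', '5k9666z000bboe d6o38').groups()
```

The match spans [3:20] → '666z000bboe d6o38'.
Captured: group 1 = '000bb', group 2 = 'oe d', group 3 = '38'.

('000bb', 'oe d', '38')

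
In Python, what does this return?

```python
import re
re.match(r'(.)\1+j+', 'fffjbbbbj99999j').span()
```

`re.match` won't scan ahead — the pattern has to work from the very first character.
The match spans [0:4] → 'fffj'.

(0, 4)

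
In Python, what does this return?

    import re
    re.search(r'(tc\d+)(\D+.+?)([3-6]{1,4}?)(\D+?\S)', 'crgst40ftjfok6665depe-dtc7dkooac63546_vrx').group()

'tc7dkooac63546_v'

This matches the literal 'tc', then one or more of a digit (captured); then one or more of a non-digit, then one or more of any character (lazy) (captured); then 1 to 4 of a character in [3-6] (lazy) (captured); then one or more of a non-digit (lazy), then a non-whitespace character (captured).
`search` walks the string left to right and returns the first match it finds.
The match spans [23:39] → 'tc7dkooac63546_v'.
Captured: group 1 = 'tc7', group 2 = 'dkooac6', group 3 = '3546', group 4 = '_v'.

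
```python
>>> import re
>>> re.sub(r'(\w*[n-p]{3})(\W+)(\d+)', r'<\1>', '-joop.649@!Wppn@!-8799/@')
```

'-<joop>@!<Wppn>/@'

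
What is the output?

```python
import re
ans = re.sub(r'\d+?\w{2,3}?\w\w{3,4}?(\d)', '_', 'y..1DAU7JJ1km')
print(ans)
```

y.._km

This matches one or more of a digit (lazy); then 2 to 3 of a word character (lazy), then a word character, then 3 to 4 of a word character (lazy); then a digit (captured).
Every occurrence is swapped for '_'.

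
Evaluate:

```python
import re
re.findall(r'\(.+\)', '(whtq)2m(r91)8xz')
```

['(whtq)2m(r91)']

No capturing groups, so `findall` returns the 1 full match string.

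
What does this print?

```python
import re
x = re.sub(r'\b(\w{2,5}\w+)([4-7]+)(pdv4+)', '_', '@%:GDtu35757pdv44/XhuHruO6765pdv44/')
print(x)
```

Pattern: a word boundary (`\b`, zero-width); then 2 to 5 of a word character, then one or more of a word character (captured); then one or more of a character in [4-7] (captured); then the literal 'pdv', then one or more of the literal '4' (captured).
Matches: at [3:17] → 'GDtu35757pdv44'; at [18:34] → 'XhuHruO6765pdv44'.
`sub` substitutes '_' at each match site.

@%:_/_/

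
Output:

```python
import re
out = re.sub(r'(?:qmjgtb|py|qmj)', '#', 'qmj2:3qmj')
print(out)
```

`sub` substitutes '#' at each match site.

#2:3#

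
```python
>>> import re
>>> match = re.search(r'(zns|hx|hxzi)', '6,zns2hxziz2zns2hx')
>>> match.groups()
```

`re.search` scans for the first position where the pattern succeeds.
The match spans [2:5] → 'zns'.
Captured: group 1 = 'zns'.

('zns',)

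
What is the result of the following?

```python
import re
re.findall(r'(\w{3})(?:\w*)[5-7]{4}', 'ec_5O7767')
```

This matches exactly 3 of a word character (captured); then zero or more of a word character (non-capturing group); then exactly 4 of a character in [5-7].
Walking the string: at [0:9] match 'ec_5O7767', group 1 = 'ec_'.
`findall` collects group 1 from the one match (1 total).

['ec_']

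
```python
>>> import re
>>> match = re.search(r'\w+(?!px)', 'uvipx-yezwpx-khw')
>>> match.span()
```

Because the assertion is negative and zero-width, positions next to the forbidden text are skipped.
`search` walks the string left to right and returns the first match it finds.
The match spans [0:5] → 'uvipx'.

(0, 5)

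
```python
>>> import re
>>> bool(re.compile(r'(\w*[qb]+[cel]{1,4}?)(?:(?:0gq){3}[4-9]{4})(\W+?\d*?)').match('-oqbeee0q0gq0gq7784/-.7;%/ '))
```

False

This matches zero or more of a word character, then one or more of one of [qb], then 1 to 4 of one of [cel] (lazy) (captured); then the literal '0gq' repeated 3 times, then exactly 4 of a character in [4-9] (non-capturing group); then one or more of a non-word character (lazy), then zero or more of a digit (lazy) (captured).
`re.match` won't scan ahead — the pattern has to work from the very first character.
Here position 0 doesn't satisfy it, so the call returns None, and `bool(None)` is False.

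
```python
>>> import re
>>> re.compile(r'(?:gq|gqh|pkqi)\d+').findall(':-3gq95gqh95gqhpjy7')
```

Walking the string: at [3:7] → 'gq95'; at [7:12] → 'gqh95'.
No capturing groups, so `findall` returns the 2 full match strings.

['gq95', 'gqh95']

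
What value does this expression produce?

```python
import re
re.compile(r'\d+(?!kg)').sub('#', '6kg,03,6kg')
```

'6kg,#,6kg'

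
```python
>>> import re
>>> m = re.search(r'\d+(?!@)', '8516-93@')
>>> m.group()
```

'8516'

The negative lookahead/lookbehind blocks any match where the forbidden context is present.
`search` walks the string left to right and returns the first match it finds.
The match spans [0:4] → '8516'.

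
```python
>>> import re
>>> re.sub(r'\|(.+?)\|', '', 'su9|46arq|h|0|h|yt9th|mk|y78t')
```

'su9hhmk|y78t'

Matches: at [3:10] → '|46arq|'; at [11:14] → '|0|'; at [15:22] → '|yt9th|'.
Every occurrence is swapped for ''.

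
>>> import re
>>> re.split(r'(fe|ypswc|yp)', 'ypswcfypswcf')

`|` is ordered: at each position the engine commits to the first alternative that works.
Matches to split on: at [0:5] → 'ypswc'; at [6:11] → 'ypswc'.
`re.split` interleaves the captured-group text with the surrounding fragments.

['', 'ypswc', 'f', 'ypswc', 'f']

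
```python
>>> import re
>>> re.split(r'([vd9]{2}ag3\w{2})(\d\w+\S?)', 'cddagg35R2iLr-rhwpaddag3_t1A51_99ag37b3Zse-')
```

['cddagg35R2iLr-rhwpa', 'ddag3_t', '1A51_99ag37b3Zse-', '']

This matches exactly 2 of one of [vd9], then the literal 'ag3', then exactly 2 of a word character (captured); then a digit, then one or more of a word character, then optionally a non-whitespace character (captured).
Matches to split on: at [19:43] → 'ddag3_t1A51_99ag37b3Zse-'.
Because the pattern has a capturing group, `split` also inserts each captured text between the pieces.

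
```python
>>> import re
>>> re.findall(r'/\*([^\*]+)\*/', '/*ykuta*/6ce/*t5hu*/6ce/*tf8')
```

['ykuta', 't5hu']

Scanning left to right: at [0:9] match '/*ykuta*/', group 1 = 'ykuta'; at [12:20] match '/*t5hu*/', group 1 = 't5hu'.
With a single group, `findall` returns only what that group captured — 2 items.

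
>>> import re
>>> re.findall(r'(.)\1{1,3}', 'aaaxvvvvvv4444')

['a', 'v', 'v', '4']

After group 1 captures some text, `\1` only succeeds where that same text appears again.
One capturing group, so `findall` returns just the captured substring from each match — 4 in all.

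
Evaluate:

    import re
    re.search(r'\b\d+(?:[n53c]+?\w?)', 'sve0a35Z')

The pattern matches a word boundary (`\b`, zero-width); then one or more of a digit; then one or more of one of [n53c] (lazy), then optionally a word character (non-capturing group).
`re.search` tries every starting position until one works.
Here nothing in the string fits, so the call returns None.

None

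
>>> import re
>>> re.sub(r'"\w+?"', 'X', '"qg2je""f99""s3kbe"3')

Matches: at [0:7] → '"qg2je"'; at [7:12] → '"f99"'; at [12:19] → '"s3kbe"'.
Every occurrence is swapped for 'X'.

'XXX3'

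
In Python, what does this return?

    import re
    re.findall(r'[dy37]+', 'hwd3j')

['d3']

Pattern: one or more of one of [dy37].
No capturing groups, so `findall` returns the 1 full match string.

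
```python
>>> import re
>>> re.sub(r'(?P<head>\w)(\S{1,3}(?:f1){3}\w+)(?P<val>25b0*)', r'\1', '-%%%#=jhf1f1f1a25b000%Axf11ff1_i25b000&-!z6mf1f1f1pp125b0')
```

'-%%%#=j%Axf11ff1_i25b000&-!z'

This matches a word character (captured as 'head'); then 1 to 3 of a non-whitespace character, then the literal 'f1' repeated 3 times, then one or more of a word character (captured); then the literal '25b', then zero or more of a literal '0' (captured as 'val').
Matches: at [6:21] → 'jhf1f1f1a25b000'; at [41:57] → 'z6mf1f1f1pp125b0'.
The replacement refers to a captured group, so each match is rewritten using its own captured text.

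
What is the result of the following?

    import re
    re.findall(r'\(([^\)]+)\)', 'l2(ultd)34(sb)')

['ultd', 'sb']

Scanning left to right: at [2:8] match '(ultd)', group 1 = 'ultd'; at [10:14] match '(sb)', group 1 = 'sb'.
Because there's exactly one group, `findall` drops the full match and keeps group 1 from each hit.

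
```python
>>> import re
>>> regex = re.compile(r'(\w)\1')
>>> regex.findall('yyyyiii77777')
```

['y', 'y', 'i', '7', '7']

After group 1 captures some text, `\1` only succeeds where that same text appears again.
Because there's exactly one group, `findall` drops the full match and keeps group 1 from each hit.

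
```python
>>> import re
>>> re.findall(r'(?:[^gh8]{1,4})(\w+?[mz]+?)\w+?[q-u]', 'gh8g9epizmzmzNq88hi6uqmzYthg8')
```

With the lazy modifier that quantifier settles for the fewest repetitions that let the rest of the pattern succeed (the atoms after it are unaffected and can still be greedy).
One capturing group, so `findall` returns just the captured substring from each match — 2 in all.

['zm', 'mz']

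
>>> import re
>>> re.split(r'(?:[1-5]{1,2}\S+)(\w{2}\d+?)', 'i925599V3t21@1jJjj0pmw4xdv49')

['i9', 'v49', '']

Pattern: 1 to 2 of a character in [1-5], then one or more of a non-whitespace character (non-capturing group); then exactly 2 of a word character, then one or more of a digit (lazy) (captured).
Matches to split on: at [2:28] → '25599V3t21@1jJjj0pmw4xdv49'.
`re.split` interleaves the captured-group text with the surrounding fragments.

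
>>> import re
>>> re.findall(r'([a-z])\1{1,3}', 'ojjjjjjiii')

A backreference is literal: `\1` must see the identical characters the first group matched.
Scanning left to right: at [1:5] match 'jjjj', group 1 = 'j'; at [5:7] match 'jj', group 1 = 'j'; at [7:10] match 'iii', group 1 = 'i'.
Because there's exactly one group, `findall` drops the full match and keeps group 1 from each hit.

['j', 'j', 'i']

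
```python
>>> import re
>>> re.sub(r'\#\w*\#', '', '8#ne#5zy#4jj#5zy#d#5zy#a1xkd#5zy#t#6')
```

'85zy5zy5zy5zy6'

Matches: at [1:5] → '#ne#'; at [8:13] → '#4jj#'; at [16:19] → '#d#'; at [22:29] → '#a1xkd#'; at [32:35] → '#t#'.
Each match is replaced by ''.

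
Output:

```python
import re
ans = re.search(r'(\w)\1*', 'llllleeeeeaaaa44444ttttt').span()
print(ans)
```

The backreference `\1` re-matches whatever the first group consumed, character for character.
The match spans [0:5] → 'lllll'.

(0, 5)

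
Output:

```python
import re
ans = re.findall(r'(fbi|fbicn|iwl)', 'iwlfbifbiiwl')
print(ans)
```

With a single group, `findall` returns only what that group captured — 4 items.

['iwl', 'fbi', 'fbi', 'iwl']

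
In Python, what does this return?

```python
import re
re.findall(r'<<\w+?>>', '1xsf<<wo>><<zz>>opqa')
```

`findall` yields the raw match text (2 of them) because the pattern has no groups.

['<<wo>>', '<<zz>>']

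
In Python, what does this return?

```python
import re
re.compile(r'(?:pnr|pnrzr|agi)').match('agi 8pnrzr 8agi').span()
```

(0, 3)

`re.match` only tries the pattern at the start of the string.
The match spans [0:3] → 'agi'.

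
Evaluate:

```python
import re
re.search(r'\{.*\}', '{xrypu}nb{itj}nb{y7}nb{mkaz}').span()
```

(0, 28)

`re.search` scans for the first position where the pattern succeeds.
The match spans [0:28] → '{xrypu}nb{itj}nb{y7}nb{mkaz}'.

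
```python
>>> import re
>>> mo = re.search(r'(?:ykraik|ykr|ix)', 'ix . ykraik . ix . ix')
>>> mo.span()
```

(0, 2)

`re.search` scans for the first position where the pattern succeeds.
The match spans [0:2] → 'ix'.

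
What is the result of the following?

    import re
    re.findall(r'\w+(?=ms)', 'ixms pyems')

['ix', 'pye']

The lookaround is zero-width — it requires the adjacent text to match without consuming it, so the asserted text isn't part of the match.
No capturing groups, so `findall` returns the 2 full match strings.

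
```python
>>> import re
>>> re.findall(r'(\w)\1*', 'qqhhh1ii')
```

The backreference `\1` re-matches whatever the first group consumed, character for character.
Scanning left to right: at [0:2] match 'qq', group 1 = 'q'; at [2:5] match 'hhh', group 1 = 'h'; at [5:6] match '1', group 1 = '1'; at [6:8] match 'ii', group 1 = 'i'.
`findall` collects group 1 from each match (4 total).

['q', 'h', '1', 'i']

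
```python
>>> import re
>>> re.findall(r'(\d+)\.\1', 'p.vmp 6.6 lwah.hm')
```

The backreference `\1` re-matches whatever the first group consumed, character for character.
With a single group, `findall` returns only what that group captured — 1 item.

['6']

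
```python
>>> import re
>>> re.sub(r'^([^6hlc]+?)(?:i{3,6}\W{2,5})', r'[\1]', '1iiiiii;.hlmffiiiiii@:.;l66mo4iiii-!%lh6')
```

The pattern matches anchored at the start of the string; then one or more of any character except [6hlc] (lazy) (captured); then 3 to 6 of the literal 'i', then 2 to 5 of a non-word character (non-capturing group).
The `?` after the quantifier makes it lazy — it takes as little as possible before letting the rest of the pattern try.
Matches: at [0:9] → '1iiiiii;.'.
The replacement refers to a captured group, so each match is rewritten using its own captured text.

'[1]hlmffiiiiii@:.;l66mo4iiii-!%lh6'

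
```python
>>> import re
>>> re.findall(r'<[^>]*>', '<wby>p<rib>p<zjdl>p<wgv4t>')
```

Scanning left to right: at [0:5] → '<wby>'; at [6:11] → '<rib>'; at [12:18] → '<zjdl>'; at [19:26] → '<wgv4t>'.
No capturing groups, so `findall` returns the 4 full match strings.

['<wby>', '<rib>', '<zjdl>', '<wgv4t>']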